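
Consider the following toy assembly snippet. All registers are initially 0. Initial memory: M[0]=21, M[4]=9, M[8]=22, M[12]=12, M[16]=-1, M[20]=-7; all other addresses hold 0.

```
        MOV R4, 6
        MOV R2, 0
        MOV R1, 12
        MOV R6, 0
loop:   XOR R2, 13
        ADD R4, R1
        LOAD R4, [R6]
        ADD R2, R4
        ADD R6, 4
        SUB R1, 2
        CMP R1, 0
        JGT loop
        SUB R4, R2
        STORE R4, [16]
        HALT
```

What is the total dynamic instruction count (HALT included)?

after MOV R4, 6: R4=6
after MOV R2, 0: R2=0
after MOV R1, 12: R1=12
after MOV R6, 0: R6=0
after XOR R2, 13: R2=0^13=13
after ADD R4, R1: R4=6+12=18
after LOAD R4, [R6]: R4=M[0]=21
after ADD R2, R4: R2=13+21=34
after ADD R6, 4: R6=0+4=4
after SUB R1, 2: R1=12-2=10
CMP R1, 0  (cmp 10,0)
JGT loop: taken
after XOR R2, 13: R2=34^13=47
after ADD R4, R1: R4=21+10=31
after LOAD R4, [R6]: R4=M[4]=9
after ADD R2, R4: R2=47+9=56
after ADD R6, 4: R6=4+4=8
after SUB R1, 2: R1=10-2=8
CMP R1, 0  (cmp 8,0)
JGT loop: taken
after XOR R2, 13: R2=56^13=53
after ADD R4, R1: R4=9+8=17
after LOAD R4, [R6]: R4=M[8]=22
after ADD R2, R4: R2=53+22=75
after ADD R6, 4: R6=8+4=12
after SUB R1, 2: R1=8-2=6
CMP R1, 0  (cmp 6,0)
JGT loop: taken
after XOR R2, 13: R2=75^13=70
after ADD R4, R1: R4=22+6=28
after LOAD R4, [R6]: R4=M[12]=12
after ADD R2, R4: R2=70+12=82
after ADD R6, 4: R6=12+4=16
after SUB R1, 2: R1=6-2=4
CMP R1, 0  (cmp 4,0)
JGT loop: taken
after XOR R2, 13: R2=82^13=95
after ADD R4, R1: R4=12+4=16
after LOAD R4, [R6]: R4=M[16]=-1
after ADD R2, R4: R2=95+(-1)=94
after ADD R6, 4: R6=16+4=20
after SUB R1, 2: R1=4-2=2
CMP R1, 0  (cmp 2,0)
JGT loop: taken
after XOR R2, 13: R2=94^13=83
after ADD R4, R1: R4=(-1)+2=1
after LOAD R4, [R6]: R4=M[20]=-7
after ADD R2, R4: R2=83+(-7)=76
after ADD R6, 4: R6=20+4=24
after SUB R1, 2: R1=2-2=0
CMP R1, 0  (cmp 0,0)
JGT loop: not taken
after SUB R4, R2: R4=(-7)-76=-83
STORE R4, [16] → M[16]=-83
halt.
Total executed instructions: 55.

55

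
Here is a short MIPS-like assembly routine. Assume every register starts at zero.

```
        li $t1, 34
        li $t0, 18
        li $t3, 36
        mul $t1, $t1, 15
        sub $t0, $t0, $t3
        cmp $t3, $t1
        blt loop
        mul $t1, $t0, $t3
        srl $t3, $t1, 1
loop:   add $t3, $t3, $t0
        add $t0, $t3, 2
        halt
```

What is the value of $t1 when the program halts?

$t1=34
$t0=18
$t3=36
$t1=34*15=510
$t0=18-36=-18
cmp $t3, $t1  (cmp 36,510)
blt loop: taken
$t3=36+(-18)=18
$t0=18+2=20
halt.

510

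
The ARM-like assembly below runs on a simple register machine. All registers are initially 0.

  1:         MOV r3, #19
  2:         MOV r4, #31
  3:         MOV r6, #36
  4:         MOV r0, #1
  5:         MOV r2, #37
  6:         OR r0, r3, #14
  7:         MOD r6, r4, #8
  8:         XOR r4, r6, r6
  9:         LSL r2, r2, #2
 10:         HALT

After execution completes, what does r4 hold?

MOV r3, #19 → r3=19
MOV r4, #31 → r4=31
MOV r6, #36 → r6=36
MOV r0, #1 → r0=1
MOV r2, #37 → r2=37
OR r0, r3, #14 → r0=19|14=31
MOD r6, r4, #8 → r6=31%8=7
XOR r4, r6, r6 → r4=7^7=0
LSL r2, r2, #2 → r2=37<<2=148
halt.

0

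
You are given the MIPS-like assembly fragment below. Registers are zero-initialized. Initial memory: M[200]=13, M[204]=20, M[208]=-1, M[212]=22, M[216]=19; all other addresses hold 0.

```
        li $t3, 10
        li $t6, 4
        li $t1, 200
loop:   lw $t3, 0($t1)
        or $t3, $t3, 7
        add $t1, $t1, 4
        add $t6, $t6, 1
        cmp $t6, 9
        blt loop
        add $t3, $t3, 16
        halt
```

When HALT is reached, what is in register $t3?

$t3=10
$t6=4
$t1=200
$t3=M[200]=13
$t3=13|7=15
$t1=200+4=204
$t6=4+1=5
cmp $t6, 9  (cmp 5,9)
blt loop: taken
$t3=M[204]=20
$t3=20|7=23
$t1=204+4=208
$t6=5+1=6
cmp $t6, 9  (cmp 6,9)
blt loop: taken
$t3=M[208]=-1
$t3=(-1)|7=-1
$t1=208+4=212
$t6=6+1=7
cmp $t6, 9  (cmp 7,9)
blt loop: taken
$t3=M[212]=22
$t3=22|7=23
$t1=212+4=216
$t6=7+1=8
cmp $t6, 9  (cmp 8,9)
blt loop: taken
$t3=M[216]=19
$t3=19|7=23
$t1=216+4=220
$t6=8+1=9
cmp $t6, 9  (cmp 9,9)
blt loop: not taken
$t3=23+16=39
halt.

39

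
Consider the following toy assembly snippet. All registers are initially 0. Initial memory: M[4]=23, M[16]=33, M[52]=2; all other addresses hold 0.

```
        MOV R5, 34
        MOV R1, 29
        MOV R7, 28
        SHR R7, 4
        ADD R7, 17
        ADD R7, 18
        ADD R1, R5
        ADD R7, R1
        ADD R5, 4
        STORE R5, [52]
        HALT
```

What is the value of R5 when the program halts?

38

R5=34
R1=29
R7=28
R7=28>>4=1
R7=1+17=18
R7=18+18=36
R1=29+34=63
R7=36+63=99
R5=34+4=38
STORE R5, [52] → M[52]=38
halt.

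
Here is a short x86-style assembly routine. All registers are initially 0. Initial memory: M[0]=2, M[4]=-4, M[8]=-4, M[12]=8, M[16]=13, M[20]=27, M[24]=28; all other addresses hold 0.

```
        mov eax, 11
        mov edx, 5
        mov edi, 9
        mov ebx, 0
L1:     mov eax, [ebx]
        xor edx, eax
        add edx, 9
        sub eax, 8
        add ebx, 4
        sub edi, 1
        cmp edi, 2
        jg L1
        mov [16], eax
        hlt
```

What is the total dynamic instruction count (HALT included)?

mov eax, 11 → eax=11
mov edx, 5 → edx=5
mov edi, 9 → edi=9
mov ebx, 0 → ebx=0
mov eax, [ebx] → eax=M[0]=2
xor edx, eax → edx=5^2=7
add edx, 9 → edx=7+9=16
sub eax, 8 → eax=2-8=-6
add ebx, 4 → ebx=0+4=4
sub edi, 1 → edi=9-1=8
cmp edi, 2  (cmp 8,2)
jg L1: taken
mov eax, [ebx] → eax=M[4]=-4
xor edx, eax → edx=16^(-4)=-20
add edx, 9 → edx=(-20)+9=-11
sub eax, 8 → eax=(-4)-8=-12
add ebx, 4 → ebx=4+4=8
sub edi, 1 → edi=8-1=7
cmp edi, 2  (cmp 7,2)
jg L1: taken
mov eax, [ebx] → eax=M[8]=-4
xor edx, eax → edx=(-11)^(-4)=9
add edx, 9 → edx=9+9=18
sub eax, 8 → eax=(-4)-8=-12
add ebx, 4 → ebx=8+4=12
sub edi, 1 → edi=7-1=6
cmp edi, 2  (cmp 6,2)
jg L1: taken
mov eax, [ebx] → eax=M[12]=8
xor edx, eax → edx=18^8=26
add edx, 9 → edx=26+9=35
sub eax, 8 → eax=8-8=0
add ebx, 4 → ebx=12+4=16
sub edi, 1 → edi=6-1=5
cmp edi, 2  (cmp 5,2)
jg L1: taken
mov eax, [ebx] → eax=M[16]=13
xor edx, eax → edx=35^13=46
add edx, 9 → edx=46+9=55
sub eax, 8 → eax=13-8=5
add ebx, 4 → ebx=16+4=20
sub edi, 1 → edi=5-1=4
cmp edi, 2  (cmp 4,2)
jg L1: taken
mov eax, [ebx] → eax=M[20]=27
xor edx, eax → edx=55^27=44
add edx, 9 → edx=44+9=53
sub eax, 8 → eax=27-8=19
add ebx, 4 → ebx=20+4=24
sub edi, 1 → edi=4-1=3
cmp edi, 2  (cmp 3,2)
jg L1: taken
mov eax, [ebx] → eax=M[24]=28
xor edx, eax → edx=53^28=41
add edx, 9 → edx=41+9=50
sub eax, 8 → eax=28-8=20
add ebx, 4 → ebx=24+4=28
sub edi, 1 → edi=3-1=2
cmp edi, 2  (cmp 2,2)
jg L1: not taken
mov [16], eax → M[16]=20
halt.
Total executed instructions: 62.

62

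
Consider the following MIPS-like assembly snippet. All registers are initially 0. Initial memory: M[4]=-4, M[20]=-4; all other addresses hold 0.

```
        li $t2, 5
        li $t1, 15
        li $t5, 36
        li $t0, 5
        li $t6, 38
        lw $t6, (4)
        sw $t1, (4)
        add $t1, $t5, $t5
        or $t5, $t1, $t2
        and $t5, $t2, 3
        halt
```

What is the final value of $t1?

after li $t2, 5: $t2=5
after li $t1, 15: $t1=15
after li $t5, 36: $t5=36
after li $t0, 5: $t0=5
after li $t6, 38: $t6=38
after lw $t6, (4): $t6=M[4]=-4
sw $t1, (4) → M[4]=15
after add $t1, $t5, $t5: $t1=36+36=72
after or $t5, $t1, $t2: $t5=72|5=77
after and $t5, $t2, 3: $t5=5&3=1
halt.

72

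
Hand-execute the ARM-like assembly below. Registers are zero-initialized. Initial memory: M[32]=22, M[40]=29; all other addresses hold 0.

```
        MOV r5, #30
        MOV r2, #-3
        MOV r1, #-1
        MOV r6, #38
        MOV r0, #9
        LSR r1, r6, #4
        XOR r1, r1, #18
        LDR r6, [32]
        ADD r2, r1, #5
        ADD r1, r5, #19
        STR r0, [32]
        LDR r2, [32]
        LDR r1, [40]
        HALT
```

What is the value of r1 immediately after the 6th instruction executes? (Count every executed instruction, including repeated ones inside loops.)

2

after MOV r5, #30: r5=30
after MOV r2, #-3: r2=-3
after MOV r1, #-1: r1=-1
after MOV r6, #38: r6=38
after MOV r0, #9: r0=9
after LSR r1, r6, #4: r1=38>>4=2
After step 6: r1 = 2.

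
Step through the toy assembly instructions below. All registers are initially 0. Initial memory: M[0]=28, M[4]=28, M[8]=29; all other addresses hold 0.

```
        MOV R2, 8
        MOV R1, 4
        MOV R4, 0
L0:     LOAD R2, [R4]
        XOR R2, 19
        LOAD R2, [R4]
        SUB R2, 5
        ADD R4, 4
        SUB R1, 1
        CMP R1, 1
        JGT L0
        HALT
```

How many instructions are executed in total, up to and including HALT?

28

R2=8
R1=4
R4=0
R2=M[0]=28
R2=28^19=15
R2=M[0]=28
R2=28-5=23
R4=0+4=4
R1=4-1=3
CMP R1, 1  (cmp 3,1)
JGT L0: taken
R2=M[4]=28
R2=28^19=15
R2=M[4]=28
R2=28-5=23
R4=4+4=8
R1=3-1=2
CMP R1, 1  (cmp 2,1)
JGT L0: taken
R2=M[8]=29
R2=29^19=14
R2=M[8]=29
R2=29-5=24
R4=8+4=12
R1=2-1=1
CMP R1, 1  (cmp 1,1)
JGT L0: not taken
halt.
Total executed instructions: 28.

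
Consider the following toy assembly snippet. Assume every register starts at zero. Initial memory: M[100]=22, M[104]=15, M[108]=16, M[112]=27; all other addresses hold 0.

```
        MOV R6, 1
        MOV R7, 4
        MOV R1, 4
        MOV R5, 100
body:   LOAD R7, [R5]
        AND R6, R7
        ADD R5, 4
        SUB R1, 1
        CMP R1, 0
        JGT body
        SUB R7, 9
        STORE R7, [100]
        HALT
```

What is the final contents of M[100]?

18

after MOV R6, 1: R6=1
after MOV R7, 4: R7=4
after MOV R1, 4: R1=4
after MOV R5, 100: R5=100
after LOAD R7, [R5]: R7=M[100]=22
after AND R6, R7: R6=1&22=0
after ADD R5, 4: R5=100+4=104
after SUB R1, 1: R1=4-1=3
CMP R1, 0  (cmp 3,0)
JGT body: taken
after LOAD R7, [R5]: R7=M[104]=15
after AND R6, R7: R6=0&15=0
after ADD R5, 4: R5=104+4=108
after SUB R1, 1: R1=3-1=2
CMP R1, 0  (cmp 2,0)
JGT body: taken
after LOAD R7, [R5]: R7=M[108]=16
after AND R6, R7: R6=0&16=0
after ADD R5, 4: R5=108+4=112
after SUB R1, 1: R1=2-1=1
CMP R1, 0  (cmp 1,0)
JGT body: taken
after LOAD R7, [R5]: R7=M[112]=27
after AND R6, R7: R6=0&27=0
after ADD R5, 4: R5=112+4=116
after SUB R1, 1: R1=1-1=0
CMP R1, 0  (cmp 0,0)
JGT body: not taken
after SUB R7, 9: R7=27-9=18
STORE R7, [100] → M[100]=18
halt.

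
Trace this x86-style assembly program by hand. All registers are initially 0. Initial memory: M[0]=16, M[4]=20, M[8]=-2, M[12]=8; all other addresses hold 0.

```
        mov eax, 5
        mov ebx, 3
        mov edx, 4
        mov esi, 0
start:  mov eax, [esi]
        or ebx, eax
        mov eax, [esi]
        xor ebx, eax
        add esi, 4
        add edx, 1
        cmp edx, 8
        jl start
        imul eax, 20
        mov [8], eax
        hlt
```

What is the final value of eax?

160

after mov eax, 5: eax=5
after mov ebx, 3: ebx=3
after mov edx, 4: edx=4
after mov esi, 0: esi=0
after mov eax, [esi]: eax=M[0]=16
after or ebx, eax: ebx=3|16=19
after mov eax, [esi]: eax=M[0]=16
after xor ebx, eax: ebx=19^16=3
after add esi, 4: esi=0+4=4
after add edx, 1: edx=4+1=5
cmp edx, 8  (cmp 5,8)
jl start: taken
after mov eax, [esi]: eax=M[4]=20
after or ebx, eax: ebx=3|20=23
after mov eax, [esi]: eax=M[4]=20
after xor ebx, eax: ebx=23^20=3
after add esi, 4: esi=4+4=8
after add edx, 1: edx=5+1=6
cmp edx, 8  (cmp 6,8)
jl start: taken
after mov eax, [esi]: eax=M[8]=-2
after or ebx, eax: ebx=3|(-2)=-1
after mov eax, [esi]: eax=M[8]=-2
after xor ebx, eax: ebx=(-1)^(-2)=1
after add esi, 4: esi=8+4=12
after add edx, 1: edx=6+1=7
cmp edx, 8  (cmp 7,8)
jl start: taken
after mov eax, [esi]: eax=M[12]=8
after or ebx, eax: ebx=1|8=9
after mov eax, [esi]: eax=M[12]=8
after xor ebx, eax: ebx=9^8=1
after add esi, 4: esi=12+4=16
after add edx, 1: edx=7+1=8
cmp edx, 8  (cmp 8,8)
jl start: not taken
after imul eax, 20: eax=8*20=160
mov [8], eax → M[8]=160
halt.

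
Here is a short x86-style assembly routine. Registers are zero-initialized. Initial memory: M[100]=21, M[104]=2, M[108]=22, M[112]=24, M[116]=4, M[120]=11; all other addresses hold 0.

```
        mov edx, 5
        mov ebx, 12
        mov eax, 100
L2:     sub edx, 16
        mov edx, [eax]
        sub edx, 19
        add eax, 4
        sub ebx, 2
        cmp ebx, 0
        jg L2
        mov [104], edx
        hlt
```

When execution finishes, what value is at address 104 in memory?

mov edx, 5 → edx=5
mov ebx, 12 → ebx=12
mov eax, 100 → eax=100
sub edx, 16 → edx=5-16=-11
mov edx, [eax] → edx=M[100]=21
sub edx, 19 → edx=21-19=2
add eax, 4 → eax=100+4=104
sub ebx, 2 → ebx=12-2=10
cmp ebx, 0  (cmp 10,0)
jg L2: taken
sub edx, 16 → edx=2-16=-14
mov edx, [eax] → edx=M[104]=2
sub edx, 19 → edx=2-19=-17
add eax, 4 → eax=104+4=108
sub ebx, 2 → ebx=10-2=8
cmp ebx, 0  (cmp 8,0)
jg L2: taken
sub edx, 16 → edx=(-17)-16=-33
mov edx, [eax] → edx=M[108]=22
sub edx, 19 → edx=22-19=3
add eax, 4 → eax=108+4=112
sub ebx, 2 → ebx=8-2=6
cmp ebx, 0  (cmp 6,0)
jg L2: taken
sub edx, 16 → edx=3-16=-13
mov edx, [eax] → edx=M[112]=24
sub edx, 19 → edx=24-19=5
add eax, 4 → eax=112+4=116
sub ebx, 2 → ebx=6-2=4
cmp ebx, 0  (cmp 4,0)
jg L2: taken
sub edx, 16 → edx=5-16=-11
mov edx, [eax] → edx=M[116]=4
sub edx, 19 → edx=4-19=-15
add eax, 4 → eax=116+4=120
sub ebx, 2 → ebx=4-2=2
cmp ebx, 0  (cmp 2,0)
jg L2: taken
sub edx, 16 → edx=(-15)-16=-31
mov edx, [eax] → edx=M[120]=11
sub edx, 19 → edx=11-19=-8
add eax, 4 → eax=120+4=124
sub ebx, 2 → ebx=2-2=0
cmp ebx, 0  (cmp 0,0)
jg L2: not taken
mov [104], edx → M[104]=-8
halt.

-8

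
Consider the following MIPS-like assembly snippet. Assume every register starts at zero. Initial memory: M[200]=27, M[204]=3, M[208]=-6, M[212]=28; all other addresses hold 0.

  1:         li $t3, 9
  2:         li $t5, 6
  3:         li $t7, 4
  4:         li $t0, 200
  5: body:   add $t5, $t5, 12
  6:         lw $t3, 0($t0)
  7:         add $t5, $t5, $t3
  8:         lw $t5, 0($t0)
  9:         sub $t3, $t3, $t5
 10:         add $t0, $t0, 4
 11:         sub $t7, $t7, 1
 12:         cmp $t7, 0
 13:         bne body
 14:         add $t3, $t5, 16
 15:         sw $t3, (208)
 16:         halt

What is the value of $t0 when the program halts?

216

li $t3, 9 → $t3=9
li $t5, 6 → $t5=6
li $t7, 4 → $t7=4
li $t0, 200 → $t0=200
add $t5, $t5, 12 → $t5=6+12=18
lw $t3, 0($t0) → $t3=M[200]=27
add $t5, $t5, $t3 → $t5=18+27=45
lw $t5, 0($t0) → $t5=M[200]=27
sub $t3, $t3, $t5 → $t3=27-27=0
add $t0, $t0, 4 → $t0=200+4=204
sub $t7, $t7, 1 → $t7=4-1=3
cmp $t7, 0  (cmp 3,0)
bne body: taken
add $t5, $t5, 12 → $t5=27+12=39
lw $t3, 0($t0) → $t3=M[204]=3
add $t5, $t5, $t3 → $t5=39+3=42
lw $t5, 0($t0) → $t5=M[204]=3
sub $t3, $t3, $t5 → $t3=3-3=0
add $t0, $t0, 4 → $t0=204+4=208
sub $t7, $t7, 1 → $t7=3-1=2
cmp $t7, 0  (cmp 2,0)
bne body: taken
add $t5, $t5, 12 → $t5=3+12=15
lw $t3, 0($t0) → $t3=M[208]=-6
add $t5, $t5, $t3 → $t5=15+(-6)=9
lw $t5, 0($t0) → $t5=M[208]=-6
sub $t3, $t3, $t5 → $t3=(-6)-(-6)=0
add $t0, $t0, 4 → $t0=208+4=212
sub $t7, $t7, 1 → $t7=2-1=1
cmp $t7, 0  (cmp 1,0)
bne body: taken
add $t5, $t5, 12 → $t5=(-6)+12=6
lw $t3, 0($t0) → $t3=M[212]=28
add $t5, $t5, $t3 → $t5=6+28=34
lw $t5, 0($t0) → $t5=M[212]=28
sub $t3, $t3, $t5 → $t3=28-28=0
add $t0, $t0, 4 → $t0=212+4=216
sub $t7, $t7, 1 → $t7=1-1=0
cmp $t7, 0  (cmp 0,0)
bne body: not taken
add $t3, $t5, 16 → $t3=28+16=44
sw $t3, (208) → M[208]=44
halt.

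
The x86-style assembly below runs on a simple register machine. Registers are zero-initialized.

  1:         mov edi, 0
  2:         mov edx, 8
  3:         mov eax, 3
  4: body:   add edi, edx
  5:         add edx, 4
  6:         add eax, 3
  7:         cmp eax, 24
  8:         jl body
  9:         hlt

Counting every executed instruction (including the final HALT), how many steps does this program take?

after mov edi, 0: edi=0
after mov edx, 8: edx=8
after mov eax, 3: eax=3
after add edi, edx: edi=0+8=8
after add edx, 4: edx=8+4=12
after add eax, 3: eax=3+3=6
cmp eax, 24  (cmp 6,24)
jl body: taken
after add edi, edx: edi=8+12=20
after add edx, 4: edx=12+4=16
after add eax, 3: eax=6+3=9
cmp eax, 24  (cmp 9,24)
jl body: taken
after add edi, edx: edi=20+16=36
after add edx, 4: edx=16+4=20
after add eax, 3: eax=9+3=12
cmp eax, 24  (cmp 12,24)
jl body: taken
after add edi, edx: edi=36+20=56
after add edx, 4: edx=20+4=24
after add eax, 3: eax=12+3=15
cmp eax, 24  (cmp 15,24)
jl body: taken
after add edi, edx: edi=56+24=80
after add edx, 4: edx=24+4=28
after add eax, 3: eax=15+3=18
cmp eax, 24  (cmp 18,24)
jl body: taken
after add edi, edx: edi=80+28=108
after add edx, 4: edx=28+4=32
after add eax, 3: eax=18+3=21
cmp eax, 24  (cmp 21,24)
jl body: taken
after add edi, edx: edi=108+32=140
after add edx, 4: edx=32+4=36
after add eax, 3: eax=21+3=24
cmp eax, 24  (cmp 24,24)
jl body: not taken
halt.
Total executed instructions: 39.

39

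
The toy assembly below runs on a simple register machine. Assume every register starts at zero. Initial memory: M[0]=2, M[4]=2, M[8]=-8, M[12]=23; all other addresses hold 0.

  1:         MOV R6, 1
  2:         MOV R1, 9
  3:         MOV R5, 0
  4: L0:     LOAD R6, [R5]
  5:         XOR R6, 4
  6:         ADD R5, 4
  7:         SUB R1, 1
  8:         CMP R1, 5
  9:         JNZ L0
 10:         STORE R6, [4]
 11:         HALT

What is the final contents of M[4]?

MOV R6, 1 → R6=1
MOV R1, 9 → R1=9
MOV R5, 0 → R5=0
LOAD R6, [R5] → R6=M[0]=2
XOR R6, 4 → R6=2^4=6
ADD R5, 4 → R5=0+4=4
SUB R1, 1 → R1=9-1=8
CMP R1, 5  (cmp 8,5)
JNZ L0: taken
LOAD R6, [R5] → R6=M[4]=2
XOR R6, 4 → R6=2^4=6
ADD R5, 4 → R5=4+4=8
SUB R1, 1 → R1=8-1=7
CMP R1, 5  (cmp 7,5)
JNZ L0: taken
LOAD R6, [R5] → R6=M[8]=-8
XOR R6, 4 → R6=(-8)^4=-4
ADD R5, 4 → R5=8+4=12
SUB R1, 1 → R1=7-1=6
CMP R1, 5  (cmp 6,5)
JNZ L0: taken
LOAD R6, [R5] → R6=M[12]=23
XOR R6, 4 → R6=23^4=19
ADD R5, 4 → R5=12+4=16
SUB R1, 1 → R1=6-1=5
CMP R1, 5  (cmp 5,5)
JNZ L0: not taken
STORE R6, [4] → M[4]=19
halt.

19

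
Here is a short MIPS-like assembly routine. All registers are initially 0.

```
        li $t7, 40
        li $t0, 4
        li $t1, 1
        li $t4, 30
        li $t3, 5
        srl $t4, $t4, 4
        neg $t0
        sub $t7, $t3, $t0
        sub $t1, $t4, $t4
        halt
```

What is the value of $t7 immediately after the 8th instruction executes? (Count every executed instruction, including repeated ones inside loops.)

after li $t7, 40: $t7=40
after li $t0, 4: $t0=4
after li $t1, 1: $t1=1
after li $t4, 30: $t4=30
after li $t3, 5: $t3=5
after srl $t4, $t4, 4: $t4=30>>4=1
after neg $t0: $t0=-(4)=-4
after sub $t7, $t3, $t0: $t7=5-(-4)=9
After step 8: $t7 = 9.

9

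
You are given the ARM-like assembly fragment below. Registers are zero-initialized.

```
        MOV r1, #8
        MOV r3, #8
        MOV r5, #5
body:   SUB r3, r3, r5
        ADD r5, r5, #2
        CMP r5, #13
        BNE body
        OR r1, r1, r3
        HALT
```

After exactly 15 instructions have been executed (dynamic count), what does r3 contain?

after MOV r1, #8: r1=8
after MOV r3, #8: r3=8
after MOV r5, #5: r5=5
after SUB r3, r3, r5: r3=8-5=3
after ADD r5, r5, #2: r5=5+2=7
CMP r5, #13  (cmp 7,13)
BNE body: taken
after SUB r3, r3, r5: r3=3-7=-4
after ADD r5, r5, #2: r5=7+2=9
CMP r5, #13  (cmp 9,13)
BNE body: taken
after SUB r3, r3, r5: r3=(-4)-9=-13
after ADD r5, r5, #2: r5=9+2=11
CMP r5, #13  (cmp 11,13)
BNE body: taken
After step 15: r3 = -13.

-13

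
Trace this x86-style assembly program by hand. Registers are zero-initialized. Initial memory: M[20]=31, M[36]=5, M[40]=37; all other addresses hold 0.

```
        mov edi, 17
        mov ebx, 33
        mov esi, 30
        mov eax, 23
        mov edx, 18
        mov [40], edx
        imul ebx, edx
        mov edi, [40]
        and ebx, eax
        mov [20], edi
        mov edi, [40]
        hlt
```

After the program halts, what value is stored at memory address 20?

mov edi, 17 → edi=17
mov ebx, 33 → ebx=33
mov esi, 30 → esi=30
mov eax, 23 → eax=23
mov edx, 18 → edx=18
mov [40], edx → M[40]=18
imul ebx, edx → ebx=33*18=594
mov edi, [40] → edi=M[40]=18
and ebx, eax → ebx=594&23=18
mov [20], edi → M[20]=18
mov edi, [40] → edi=M[40]=18
halt.

18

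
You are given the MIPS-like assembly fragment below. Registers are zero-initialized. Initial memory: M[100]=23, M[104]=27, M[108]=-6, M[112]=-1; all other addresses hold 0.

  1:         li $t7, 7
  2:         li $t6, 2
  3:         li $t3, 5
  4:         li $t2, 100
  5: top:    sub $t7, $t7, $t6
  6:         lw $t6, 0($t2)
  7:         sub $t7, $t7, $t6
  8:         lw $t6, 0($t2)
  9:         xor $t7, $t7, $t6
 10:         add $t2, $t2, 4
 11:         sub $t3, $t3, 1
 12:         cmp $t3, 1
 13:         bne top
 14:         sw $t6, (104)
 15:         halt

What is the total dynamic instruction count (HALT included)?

42

$t7=7
$t6=2
$t3=5
$t2=100
$t7=7-2=5
$t6=M[100]=23
$t7=5-23=-18
$t6=M[100]=23
$t7=(-18)^23=-7
$t2=100+4=104
$t3=5-1=4
cmp $t3, 1  (cmp 4,1)
bne top: taken
$t7=(-7)-23=-30
$t6=M[104]=27
$t7=(-30)-27=-57
$t6=M[104]=27
$t7=(-57)^27=-36
$t2=104+4=108
$t3=4-1=3
cmp $t3, 1  (cmp 3,1)
bne top: taken
$t7=(-36)-27=-63
$t6=M[108]=-6
$t7=(-63)-(-6)=-57
$t6=M[108]=-6
$t7=(-57)^(-6)=61
$t2=108+4=112
$t3=3-1=2
cmp $t3, 1  (cmp 2,1)
bne top: taken
$t7=61-(-6)=67
$t6=M[112]=-1
$t7=67-(-1)=68
$t6=M[112]=-1
$t7=68^(-1)=-69
$t2=112+4=116
$t3=2-1=1
cmp $t3, 1  (cmp 1,1)
bne top: not taken
sw $t6, (104) → M[104]=-1
halt.
Total executed instructions: 42.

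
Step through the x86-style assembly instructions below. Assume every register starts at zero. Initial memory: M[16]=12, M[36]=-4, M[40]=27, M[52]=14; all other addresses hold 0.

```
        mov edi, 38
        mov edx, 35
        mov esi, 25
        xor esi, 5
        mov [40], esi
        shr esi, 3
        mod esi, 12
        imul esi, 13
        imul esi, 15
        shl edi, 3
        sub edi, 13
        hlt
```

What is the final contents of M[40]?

28

edi=38
edx=35
esi=25
esi=25^5=28
mov [40], esi → M[40]=28
esi=28>>3=3
esi=3%12=3
esi=3*13=39
esi=39*15=585
edi=38<<3=304
edi=304-13=291
halt.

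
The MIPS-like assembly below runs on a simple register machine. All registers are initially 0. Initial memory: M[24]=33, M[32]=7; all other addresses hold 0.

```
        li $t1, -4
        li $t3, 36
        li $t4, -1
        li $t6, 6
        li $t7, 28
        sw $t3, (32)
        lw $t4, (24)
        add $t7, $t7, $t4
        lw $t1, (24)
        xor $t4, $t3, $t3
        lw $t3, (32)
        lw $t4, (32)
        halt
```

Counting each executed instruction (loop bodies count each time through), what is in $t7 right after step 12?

$t1=-4
$t3=36
$t4=-1
$t6=6
$t7=28
sw $t3, (32) → M[32]=36
$t4=M[24]=33
$t7=28+33=61
$t1=M[24]=33
$t4=36^36=0
$t3=M[32]=36
$t4=M[32]=36
After step 12: $t7 = 61.

61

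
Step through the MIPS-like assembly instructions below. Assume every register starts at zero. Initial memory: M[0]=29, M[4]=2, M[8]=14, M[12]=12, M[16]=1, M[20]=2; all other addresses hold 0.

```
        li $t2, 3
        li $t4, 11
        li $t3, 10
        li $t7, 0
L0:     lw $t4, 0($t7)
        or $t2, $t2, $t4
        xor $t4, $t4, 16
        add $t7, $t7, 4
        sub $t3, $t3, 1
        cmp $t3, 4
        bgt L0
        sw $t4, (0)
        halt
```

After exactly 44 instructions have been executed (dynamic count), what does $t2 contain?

31

$t2=3
$t4=11
$t3=10
$t7=0
$t4=M[0]=29
$t2=3|29=31
$t4=29^16=13
$t7=0+4=4
$t3=10-1=9
cmp $t3, 4  (cmp 9,4)
bgt L0: taken
$t4=M[4]=2
$t2=31|2=31
$t4=2^16=18
$t7=4+4=8
$t3=9-1=8
cmp $t3, 4  (cmp 8,4)
bgt L0: taken
$t4=M[8]=14
$t2=31|14=31
$t4=14^16=30
$t7=8+4=12
$t3=8-1=7
cmp $t3, 4  (cmp 7,4)
bgt L0: taken
$t4=M[12]=12
$t2=31|12=31
$t4=12^16=28
$t7=12+4=16
$t3=7-1=6
cmp $t3, 4  (cmp 6,4)
bgt L0: taken
$t4=M[16]=1
$t2=31|1=31
$t4=1^16=17
$t7=16+4=20
$t3=6-1=5
cmp $t3, 4  (cmp 5,4)
bgt L0: taken
$t4=M[20]=2
$t2=31|2=31
$t4=2^16=18
$t7=20+4=24
$t3=5-1=4
After step 44: $t2 = 31.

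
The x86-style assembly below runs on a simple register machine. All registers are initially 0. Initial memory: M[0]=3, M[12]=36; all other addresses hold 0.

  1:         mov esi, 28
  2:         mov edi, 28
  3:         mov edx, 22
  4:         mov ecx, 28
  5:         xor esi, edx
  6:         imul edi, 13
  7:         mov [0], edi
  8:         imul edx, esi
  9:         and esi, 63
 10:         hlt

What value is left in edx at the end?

220

esi=28
edi=28
edx=22
ecx=28
esi=28^22=10
edi=28*13=364
mov [0], edi → M[0]=364
edx=22*10=220
esi=10&63=10
halt.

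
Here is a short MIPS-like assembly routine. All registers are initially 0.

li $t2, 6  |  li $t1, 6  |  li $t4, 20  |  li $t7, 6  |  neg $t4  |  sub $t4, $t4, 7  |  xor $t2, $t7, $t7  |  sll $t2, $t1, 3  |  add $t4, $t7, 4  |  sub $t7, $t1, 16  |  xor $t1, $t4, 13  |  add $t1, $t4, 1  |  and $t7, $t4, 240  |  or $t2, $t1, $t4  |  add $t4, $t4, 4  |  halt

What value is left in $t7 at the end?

$t2=6
$t1=6
$t4=20
$t7=6
$t4=-(20)=-20
$t4=(-20)-7=-27
$t2=6^6=0
$t2=6<<3=48
$t4=6+4=10
$t7=6-16=-10
$t1=10^13=7
$t1=10+1=11
$t7=10&240=0
$t2=11|10=11
$t4=10+4=14
halt.

0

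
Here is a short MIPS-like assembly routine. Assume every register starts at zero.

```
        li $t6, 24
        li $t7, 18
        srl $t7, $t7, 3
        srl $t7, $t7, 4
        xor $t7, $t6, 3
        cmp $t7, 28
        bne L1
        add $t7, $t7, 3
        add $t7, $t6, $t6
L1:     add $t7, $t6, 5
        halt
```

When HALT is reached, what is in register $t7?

after li $t6, 24: $t6=24
after li $t7, 18: $t7=18
after srl $t7, $t7, 3: $t7=18>>3=2
after srl $t7, $t7, 4: $t7=2>>4=0
after xor $t7, $t6, 3: $t7=24^3=27
cmp $t7, 28  (cmp 27,28)
bne L1: taken
after add $t7, $t6, 5: $t7=24+5=29
halt.

29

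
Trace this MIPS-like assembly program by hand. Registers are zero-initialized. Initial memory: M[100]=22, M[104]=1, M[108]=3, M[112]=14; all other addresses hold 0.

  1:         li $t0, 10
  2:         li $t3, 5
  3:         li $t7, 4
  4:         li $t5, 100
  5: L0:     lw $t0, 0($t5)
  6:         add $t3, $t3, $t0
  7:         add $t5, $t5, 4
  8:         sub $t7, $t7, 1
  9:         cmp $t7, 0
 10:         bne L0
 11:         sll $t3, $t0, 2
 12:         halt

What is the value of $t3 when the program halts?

56

li $t0, 10 → $t0=10
li $t3, 5 → $t3=5
li $t7, 4 → $t7=4
li $t5, 100 → $t5=100
lw $t0, 0($t5) → $t0=M[100]=22
add $t3, $t3, $t0 → $t3=5+22=27
add $t5, $t5, 4 → $t5=100+4=104
sub $t7, $t7, 1 → $t7=4-1=3
cmp $t7, 0  (cmp 3,0)
bne L0: taken
lw $t0, 0($t5) → $t0=M[104]=1
add $t3, $t3, $t0 → $t3=27+1=28
add $t5, $t5, 4 → $t5=104+4=108
sub $t7, $t7, 1 → $t7=3-1=2
cmp $t7, 0  (cmp 2,0)
bne L0: taken
lw $t0, 0($t5) → $t0=M[108]=3
add $t3, $t3, $t0 → $t3=28+3=31
add $t5, $t5, 4 → $t5=108+4=112
sub $t7, $t7, 1 → $t7=2-1=1
cmp $t7, 0  (cmp 1,0)
bne L0: taken
lw $t0, 0($t5) → $t0=M[112]=14
add $t3, $t3, $t0 → $t3=31+14=45
add $t5, $t5, 4 → $t5=112+4=116
sub $t7, $t7, 1 → $t7=1-1=0
cmp $t7, 0  (cmp 0,0)
bne L0: not taken
sll $t3, $t0, 2 → $t3=14<<2=56
halt.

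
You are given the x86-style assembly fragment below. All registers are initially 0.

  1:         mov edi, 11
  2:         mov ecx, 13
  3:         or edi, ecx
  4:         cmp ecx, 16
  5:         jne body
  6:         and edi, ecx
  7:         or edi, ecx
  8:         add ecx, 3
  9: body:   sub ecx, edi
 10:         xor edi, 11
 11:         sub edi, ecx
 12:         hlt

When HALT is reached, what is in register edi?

edi=11
ecx=13
edi=11|13=15
cmp ecx, 16  (cmp 13,16)
jne body: taken
ecx=13-15=-2
edi=15^11=4
edi=4-(-2)=6
halt.

6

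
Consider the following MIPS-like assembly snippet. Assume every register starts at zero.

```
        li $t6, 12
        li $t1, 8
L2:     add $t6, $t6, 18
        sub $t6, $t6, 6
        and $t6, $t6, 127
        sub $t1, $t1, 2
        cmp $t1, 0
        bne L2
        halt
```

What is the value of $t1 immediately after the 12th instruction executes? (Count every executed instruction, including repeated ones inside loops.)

after li $t6, 12: $t6=12
after li $t1, 8: $t1=8
after add $t6, $t6, 18: $t6=12+18=30
after sub $t6, $t6, 6: $t6=30-6=24
after and $t6, $t6, 127: $t6=24&127=24
after sub $t1, $t1, 2: $t1=8-2=6
cmp $t1, 0  (cmp 6,0)
bne L2: taken
after add $t6, $t6, 18: $t6=24+18=42
after sub $t6, $t6, 6: $t6=42-6=36
after and $t6, $t6, 127: $t6=36&127=36
after sub $t1, $t1, 2: $t1=6-2=4
After step 12: $t1 = 4.

4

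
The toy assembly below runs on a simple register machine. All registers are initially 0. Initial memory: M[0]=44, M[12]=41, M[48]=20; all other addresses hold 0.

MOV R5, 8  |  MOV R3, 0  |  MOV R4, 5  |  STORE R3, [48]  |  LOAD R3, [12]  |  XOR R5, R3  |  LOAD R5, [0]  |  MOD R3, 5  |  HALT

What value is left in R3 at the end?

1

R5=8
R3=0
R4=5
STORE R3, [48] → M[48]=0
R3=M[12]=41
R5=8^41=33
R5=M[0]=44
R3=41%5=1
halt.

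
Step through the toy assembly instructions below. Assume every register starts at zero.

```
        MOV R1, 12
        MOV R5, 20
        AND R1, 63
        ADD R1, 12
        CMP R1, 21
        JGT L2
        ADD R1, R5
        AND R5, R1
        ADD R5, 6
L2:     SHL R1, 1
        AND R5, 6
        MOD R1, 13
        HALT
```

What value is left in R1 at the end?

MOV R1, 12 → R1=12
MOV R5, 20 → R5=20
AND R1, 63 → R1=12&63=12
ADD R1, 12 → R1=12+12=24
CMP R1, 21  (cmp 24,21)
JGT L2: taken
SHL R1, 1 → R1=24<<1=48
AND R5, 6 → R5=20&6=4
MOD R1, 13 → R1=48%13=9
halt.

9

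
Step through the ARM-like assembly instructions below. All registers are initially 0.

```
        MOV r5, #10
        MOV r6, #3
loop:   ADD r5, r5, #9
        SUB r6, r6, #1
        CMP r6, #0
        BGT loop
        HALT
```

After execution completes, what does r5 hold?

37

r5=10
r6=3
r5=10+9=19
r6=3-1=2
CMP r6, #0  (cmp 2,0)
BGT loop: taken
r5=19+9=28
r6=2-1=1
CMP r6, #0  (cmp 1,0)
BGT loop: taken
r5=28+9=37
r6=1-1=0
CMP r6, #0  (cmp 0,0)
BGT loop: not taken
halt.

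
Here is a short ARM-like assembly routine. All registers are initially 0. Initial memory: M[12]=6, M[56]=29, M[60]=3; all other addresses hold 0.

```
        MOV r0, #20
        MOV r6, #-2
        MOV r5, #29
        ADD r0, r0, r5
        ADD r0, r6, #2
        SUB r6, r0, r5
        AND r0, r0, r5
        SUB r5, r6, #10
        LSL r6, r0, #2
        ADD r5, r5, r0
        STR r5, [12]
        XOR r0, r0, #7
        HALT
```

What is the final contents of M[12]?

MOV r0, #20 → r0=20
MOV r6, #-2 → r6=-2
MOV r5, #29 → r5=29
ADD r0, r0, r5 → r0=20+29=49
ADD r0, r6, #2 → r0=(-2)+2=0
SUB r6, r0, r5 → r6=0-29=-29
AND r0, r0, r5 → r0=0&29=0
SUB r5, r6, #10 → r5=(-29)-10=-39
LSL r6, r0, #2 → r6=0<<2=0
ADD r5, r5, r0 → r5=(-39)+0=-39
STR r5, [12] → M[12]=-39
XOR r0, r0, #7 → r0=0^7=7
halt.

-39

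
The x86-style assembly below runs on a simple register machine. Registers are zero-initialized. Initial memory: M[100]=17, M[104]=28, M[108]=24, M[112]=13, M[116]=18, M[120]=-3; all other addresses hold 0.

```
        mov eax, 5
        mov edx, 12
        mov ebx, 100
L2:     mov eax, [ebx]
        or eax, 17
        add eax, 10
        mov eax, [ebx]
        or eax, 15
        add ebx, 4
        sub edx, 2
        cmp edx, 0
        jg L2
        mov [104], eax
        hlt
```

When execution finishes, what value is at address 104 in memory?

after mov eax, 5: eax=5
after mov edx, 12: edx=12
after mov ebx, 100: ebx=100
after mov eax, [ebx]: eax=M[100]=17
after or eax, 17: eax=17|17=17
after add eax, 10: eax=17+10=27
after mov eax, [ebx]: eax=M[100]=17
after or eax, 15: eax=17|15=31
after add ebx, 4: ebx=100+4=104
after sub edx, 2: edx=12-2=10
cmp edx, 0  (cmp 10,0)
jg L2: taken
after mov eax, [ebx]: eax=M[104]=28
after or eax, 17: eax=28|17=29
after add eax, 10: eax=29+10=39
after mov eax, [ebx]: eax=M[104]=28
after or eax, 15: eax=28|15=31
after add ebx, 4: ebx=104+4=108
after sub edx, 2: edx=10-2=8
cmp edx, 0  (cmp 8,0)
jg L2: taken
after mov eax, [ebx]: eax=M[108]=24
after or eax, 17: eax=24|17=25
after add eax, 10: eax=25+10=35
after mov eax, [ebx]: eax=M[108]=24
after or eax, 15: eax=24|15=31
after add ebx, 4: ebx=108+4=112
after sub edx, 2: edx=8-2=6
cmp edx, 0  (cmp 6,0)
jg L2: taken
after mov eax, [ebx]: eax=M[112]=13
after or eax, 17: eax=13|17=29
after add eax, 10: eax=29+10=39
after mov eax, [ebx]: eax=M[112]=13
after or eax, 15: eax=13|15=15
after add ebx, 4: ebx=112+4=116
after sub edx, 2: edx=6-2=4
cmp edx, 0  (cmp 4,0)
jg L2: taken
after mov eax, [ebx]: eax=M[116]=18
after or eax, 17: eax=18|17=19
after add eax, 10: eax=19+10=29
after mov eax, [ebx]: eax=M[116]=18
after or eax, 15: eax=18|15=31
after add ebx, 4: ebx=116+4=120
after sub edx, 2: edx=4-2=2
cmp edx, 0  (cmp 2,0)
jg L2: taken
after mov eax, [ebx]: eax=M[120]=-3
after or eax, 17: eax=(-3)|17=-3
after add eax, 10: eax=(-3)+10=7
after mov eax, [ebx]: eax=M[120]=-3
after or eax, 15: eax=(-3)|15=-1
after add ebx, 4: ebx=120+4=124
after sub edx, 2: edx=2-2=0
cmp edx, 0  (cmp 0,0)
jg L2: not taken
mov [104], eax → M[104]=-1
halt.

-1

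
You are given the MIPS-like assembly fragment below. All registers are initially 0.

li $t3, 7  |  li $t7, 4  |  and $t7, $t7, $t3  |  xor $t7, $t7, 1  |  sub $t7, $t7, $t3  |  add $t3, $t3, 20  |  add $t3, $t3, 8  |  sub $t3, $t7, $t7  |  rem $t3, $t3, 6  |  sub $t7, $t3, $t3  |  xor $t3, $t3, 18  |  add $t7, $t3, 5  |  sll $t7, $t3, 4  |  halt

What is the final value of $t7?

$t3=7
$t7=4
$t7=4&7=4
$t7=4^1=5
$t7=5-7=-2
$t3=7+20=27
$t3=27+8=35
$t3=(-2)-(-2)=0
$t3=0%6=0
$t7=0-0=0
$t3=0^18=18
$t7=18+5=23
$t7=18<<4=288
halt.

288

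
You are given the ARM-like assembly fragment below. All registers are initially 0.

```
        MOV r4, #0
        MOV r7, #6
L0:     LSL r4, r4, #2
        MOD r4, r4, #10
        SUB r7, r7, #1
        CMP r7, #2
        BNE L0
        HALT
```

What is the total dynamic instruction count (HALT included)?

23

MOV r4, #0 → r4=0
MOV r7, #6 → r7=6
LSL r4, r4, #2 → r4=0<<2=0
MOD r4, r4, #10 → r4=0%10=0
SUB r7, r7, #1 → r7=6-1=5
CMP r7, #2  (cmp 5,2)
BNE L0: taken
LSL r4, r4, #2 → r4=0<<2=0
MOD r4, r4, #10 → r4=0%10=0
SUB r7, r7, #1 → r7=5-1=4
CMP r7, #2  (cmp 4,2)
BNE L0: taken
LSL r4, r4, #2 → r4=0<<2=0
MOD r4, r4, #10 → r4=0%10=0
SUB r7, r7, #1 → r7=4-1=3
CMP r7, #2  (cmp 3,2)
BNE L0: taken
LSL r4, r4, #2 → r4=0<<2=0
MOD r4, r4, #10 → r4=0%10=0
SUB r7, r7, #1 → r7=3-1=2
CMP r7, #2  (cmp 2,2)
BNE L0: not taken
halt.
Total executed instructions: 23.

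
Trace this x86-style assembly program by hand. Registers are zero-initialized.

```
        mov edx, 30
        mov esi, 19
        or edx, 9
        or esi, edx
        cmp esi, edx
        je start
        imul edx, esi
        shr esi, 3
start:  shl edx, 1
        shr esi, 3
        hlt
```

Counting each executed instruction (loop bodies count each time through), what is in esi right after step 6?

31

mov edx, 30 → edx=30
mov esi, 19 → esi=19
or edx, 9 → edx=30|9=31
or esi, edx → esi=19|31=31
cmp esi, edx  (cmp 31,31)
je start: taken
After step 6: esi = 31.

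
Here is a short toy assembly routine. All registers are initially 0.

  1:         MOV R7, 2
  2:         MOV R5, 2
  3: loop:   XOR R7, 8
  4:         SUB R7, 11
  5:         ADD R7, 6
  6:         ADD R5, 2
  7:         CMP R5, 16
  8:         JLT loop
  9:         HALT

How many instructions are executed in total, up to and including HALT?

45

after MOV R7, 2: R7=2
after MOV R5, 2: R5=2
after XOR R7, 8: R7=2^8=10
after SUB R7, 11: R7=10-11=-1
after ADD R7, 6: R7=(-1)+6=5
after ADD R5, 2: R5=2+2=4
CMP R5, 16  (cmp 4,16)
JLT loop: taken
after XOR R7, 8: R7=5^8=13
after SUB R7, 11: R7=13-11=2
after ADD R7, 6: R7=2+6=8
after ADD R5, 2: R5=4+2=6
CMP R5, 16  (cmp 6,16)
JLT loop: taken
after XOR R7, 8: R7=8^8=0
after SUB R7, 11: R7=0-11=-11
after ADD R7, 6: R7=(-11)+6=-5
after ADD R5, 2: R5=6+2=8
CMP R5, 16  (cmp 8,16)
JLT loop: taken
after XOR R7, 8: R7=(-5)^8=-13
after SUB R7, 11: R7=(-13)-11=-24
after ADD R7, 6: R7=(-24)+6=-18
after ADD R5, 2: R5=8+2=10
CMP R5, 16  (cmp 10,16)
JLT loop: taken
after XOR R7, 8: R7=(-18)^8=-26
after SUB R7, 11: R7=(-26)-11=-37
after ADD R7, 6: R7=(-37)+6=-31
after ADD R5, 2: R5=10+2=12
CMP R5, 16  (cmp 12,16)
JLT loop: taken
after XOR R7, 8: R7=(-31)^8=-23
after SUB R7, 11: R7=(-23)-11=-34
after ADD R7, 6: R7=(-34)+6=-28
after ADD R5, 2: R5=12+2=14
CMP R5, 16  (cmp 14,16)
JLT loop: taken
after XOR R7, 8: R7=(-28)^8=-20
after SUB R7, 11: R7=(-20)-11=-31
after ADD R7, 6: R7=(-31)+6=-25
after ADD R5, 2: R5=14+2=16
CMP R5, 16  (cmp 16,16)
JLT loop: not taken
halt.
Total executed instructions: 45.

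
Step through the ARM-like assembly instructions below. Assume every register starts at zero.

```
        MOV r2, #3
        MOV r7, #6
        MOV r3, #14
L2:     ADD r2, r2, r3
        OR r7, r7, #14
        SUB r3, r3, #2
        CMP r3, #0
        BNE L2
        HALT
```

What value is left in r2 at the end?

59

after MOV r2, #3: r2=3
after MOV r7, #6: r7=6
after MOV r3, #14: r3=14
after ADD r2, r2, r3: r2=3+14=17
after OR r7, r7, #14: r7=6|14=14
after SUB r3, r3, #2: r3=14-2=12
CMP r3, #0  (cmp 12,0)
BNE L2: taken
after ADD r2, r2, r3: r2=17+12=29
after OR r7, r7, #14: r7=14|14=14
after SUB r3, r3, #2: r3=12-2=10
CMP r3, #0  (cmp 10,0)
BNE L2: taken
after ADD r2, r2, r3: r2=29+10=39
after OR r7, r7, #14: r7=14|14=14
after SUB r3, r3, #2: r3=10-2=8
CMP r3, #0  (cmp 8,0)
BNE L2: taken
after ADD r2, r2, r3: r2=39+8=47
after OR r7, r7, #14: r7=14|14=14
after SUB r3, r3, #2: r3=8-2=6
CMP r3, #0  (cmp 6,0)
BNE L2: taken
after ADD r2, r2, r3: r2=47+6=53
after OR r7, r7, #14: r7=14|14=14
after SUB r3, r3, #2: r3=6-2=4
CMP r3, #0  (cmp 4,0)
BNE L2: taken
after ADD r2, r2, r3: r2=53+4=57
after OR r7, r7, #14: r7=14|14=14
after SUB r3, r3, #2: r3=4-2=2
CMP r3, #0  (cmp 2,0)
BNE L2: taken
after ADD r2, r2, r3: r2=57+2=59
after OR r7, r7, #14: r7=14|14=14
after SUB r3, r3, #2: r3=2-2=0
CMP r3, #0  (cmp 0,0)
BNE L2: not taken
halt.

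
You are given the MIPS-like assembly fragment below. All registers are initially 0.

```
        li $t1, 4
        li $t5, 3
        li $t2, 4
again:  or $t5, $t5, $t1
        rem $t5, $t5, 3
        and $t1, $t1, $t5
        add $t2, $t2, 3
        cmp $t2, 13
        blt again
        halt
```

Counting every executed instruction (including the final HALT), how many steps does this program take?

$t1=4
$t5=3
$t2=4
$t5=3|4=7
$t5=7%3=1
$t1=4&1=0
$t2=4+3=7
cmp $t2, 13  (cmp 7,13)
blt again: taken
$t5=1|0=1
$t5=1%3=1
$t1=0&1=0
$t2=7+3=10
cmp $t2, 13  (cmp 10,13)
blt again: taken
$t5=1|0=1
$t5=1%3=1
$t1=0&1=0
$t2=10+3=13
cmp $t2, 13  (cmp 13,13)
blt again: not taken
halt.
Total executed instructions: 22.

22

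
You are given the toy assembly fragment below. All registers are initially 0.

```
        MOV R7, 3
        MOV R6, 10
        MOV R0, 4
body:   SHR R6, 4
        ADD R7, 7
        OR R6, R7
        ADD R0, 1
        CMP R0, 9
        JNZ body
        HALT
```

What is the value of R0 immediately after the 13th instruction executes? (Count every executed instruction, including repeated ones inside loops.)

6

R7=3
R6=10
R0=4
R6=10>>4=0
R7=3+7=10
R6=0|10=10
R0=4+1=5
CMP R0, 9  (cmp 5,9)
JNZ body: taken
R6=10>>4=0
R7=10+7=17
R6=0|17=17
R0=5+1=6
After step 13: R0 = 6.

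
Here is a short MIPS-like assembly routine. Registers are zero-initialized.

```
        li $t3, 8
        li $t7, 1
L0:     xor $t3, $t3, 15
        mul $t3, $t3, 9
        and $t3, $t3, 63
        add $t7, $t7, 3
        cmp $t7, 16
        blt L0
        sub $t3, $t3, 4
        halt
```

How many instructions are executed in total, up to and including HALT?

li $t3, 8 → $t3=8
li $t7, 1 → $t7=1
xor $t3, $t3, 15 → $t3=8^15=7
mul $t3, $t3, 9 → $t3=7*9=63
and $t3, $t3, 63 → $t3=63&63=63
add $t7, $t7, 3 → $t7=1+3=4
cmp $t7, 16  (cmp 4,16)
blt L0: taken
xor $t3, $t3, 15 → $t3=63^15=48
mul $t3, $t3, 9 → $t3=48*9=432
and $t3, $t3, 63 → $t3=432&63=48
add $t7, $t7, 3 → $t7=4+3=7
cmp $t7, 16  (cmp 7,16)
blt L0: taken
xor $t3, $t3, 15 → $t3=48^15=63
mul $t3, $t3, 9 → $t3=63*9=567
and $t3, $t3, 63 → $t3=567&63=55
add $t7, $t7, 3 → $t7=7+3=10
cmp $t7, 16  (cmp 10,16)
blt L0: taken
xor $t3, $t3, 15 → $t3=55^15=56
mul $t3, $t3, 9 → $t3=56*9=504
and $t3, $t3, 63 → $t3=504&63=56
add $t7, $t7, 3 → $t7=10+3=13
cmp $t7, 16  (cmp 13,16)
blt L0: taken
xor $t3, $t3, 15 → $t3=56^15=55
mul $t3, $t3, 9 → $t3=55*9=495
and $t3, $t3, 63 → $t3=495&63=47
add $t7, $t7, 3 → $t7=13+3=16
cmp $t7, 16  (cmp 16,16)
blt L0: not taken
sub $t3, $t3, 4 → $t3=47-4=43
halt.
Total executed instructions: 34.

34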